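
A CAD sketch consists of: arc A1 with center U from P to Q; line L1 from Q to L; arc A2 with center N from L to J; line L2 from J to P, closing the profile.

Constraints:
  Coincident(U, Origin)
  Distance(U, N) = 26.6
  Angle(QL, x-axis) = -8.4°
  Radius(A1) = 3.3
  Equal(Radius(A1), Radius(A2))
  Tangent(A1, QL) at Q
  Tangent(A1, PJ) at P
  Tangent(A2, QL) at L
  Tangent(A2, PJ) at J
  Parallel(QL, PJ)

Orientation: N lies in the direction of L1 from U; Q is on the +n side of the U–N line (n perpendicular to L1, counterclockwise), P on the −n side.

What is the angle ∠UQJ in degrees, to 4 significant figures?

76.07°

The slot axis is L1's direction at -8.4°, so u = (cos -8.4°, sin -8.4°) = (0.9893, -0.1461) and n = (−sin -8.4°, cos -8.4°) = (0.1461, 0.9893). U is at the origin and N lies 26.6 along u from U, so N = 26.6·u = (26.31, -3.886). Tangency of A1 to both parallel lines with radius 3.3 puts Q and P at U ± 3.3·n: Q = (0.4821, 3.265), P = (-0.4821, -3.265). Equal radii place L and J the same way about N: L = N + 3.3·n = (26.80, -0.6212), J = N − 3.3·n = (25.83, -7.150). Then cos ∠UQJ = QU·QJ / (|QU||QJ|), giving 76.07°.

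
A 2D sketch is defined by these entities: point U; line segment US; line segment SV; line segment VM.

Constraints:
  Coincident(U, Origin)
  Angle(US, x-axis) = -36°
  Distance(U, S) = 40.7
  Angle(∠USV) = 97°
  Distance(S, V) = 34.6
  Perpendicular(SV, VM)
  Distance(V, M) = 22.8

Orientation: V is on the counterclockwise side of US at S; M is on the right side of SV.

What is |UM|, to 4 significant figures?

74.56

U is at the origin; US runs at -36.0° with length 40.7, so S = 40.7·(cos -36.0°, sin -36.0°) = (32.93, -23.92). ∠USV = 97.0°, so SV runs at -36.0° + (180° − 97.0°) = 47.00° from the x-axis; with |SV| = 34.6, V = S + 34.6·(cos 47.00°, sin 47.00°) = (56.52, 1.382). SV ⟂ VM; with |VM| = 22.8 on the right of SV, M = V + 22.8·(0.7314, -0.6820) = (73.20, -14.17). Then |UM| = |M − U| = 74.56.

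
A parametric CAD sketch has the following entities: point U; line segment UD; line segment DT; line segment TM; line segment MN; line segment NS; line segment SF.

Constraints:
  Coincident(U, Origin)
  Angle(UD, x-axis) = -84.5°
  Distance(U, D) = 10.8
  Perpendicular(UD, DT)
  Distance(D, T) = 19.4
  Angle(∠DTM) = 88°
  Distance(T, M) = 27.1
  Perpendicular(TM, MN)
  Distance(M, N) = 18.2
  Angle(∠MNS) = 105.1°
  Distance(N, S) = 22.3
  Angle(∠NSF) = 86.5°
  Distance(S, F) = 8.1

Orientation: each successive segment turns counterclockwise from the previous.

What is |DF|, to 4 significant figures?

4.651

U is at the origin; UD runs at -84.5° with length 10.8, so D = (1.035, -10.75). The perpendicularity gives DT at right angles to UD, so DT runs at 5.500°; with |DT| = 19.4, T = (20.35, -8.891). ∠DTM = 88.0° gives TM at 97.50° from the x-axis; with |TM| = 27.1, M = (16.81, 17.98). TM ⟂ MN, so MN runs at -172.5°; with |MN| = 18.2, N = (-1.236, 15.60). ∠MNS = 105.1° gives NS at -97.60° from the x-axis; with |NS| = 22.3, S = (-4.185, -6.502). ∠NSF = 86.5° gives SF at -4.100° from the x-axis; with |SF| = 8.1, F = (3.894, -7.082). Then |DF| = |F − D| = 4.651.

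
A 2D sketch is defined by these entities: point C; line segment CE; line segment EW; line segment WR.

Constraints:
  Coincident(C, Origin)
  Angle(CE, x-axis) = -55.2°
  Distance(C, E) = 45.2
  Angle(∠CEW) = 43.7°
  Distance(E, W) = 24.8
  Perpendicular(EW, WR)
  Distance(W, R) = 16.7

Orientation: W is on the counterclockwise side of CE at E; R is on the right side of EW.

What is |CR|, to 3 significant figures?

48.6

∠CEW = 43.7°, so EW runs at -55.2° + (180° − 43.7°) = 81.1° from the x-axis; with |EW| = 24.8, W = E + 24.8·(cos 81.1°, sin 81.1°) = (29.6, -12.6). EW ⟂ WR; with |WR| = 16.7 on the right of EW, R = W + 16.7·(0.988, -0.155) = (46.1, -15.2). Then |CR| = |R − C| = 48.6.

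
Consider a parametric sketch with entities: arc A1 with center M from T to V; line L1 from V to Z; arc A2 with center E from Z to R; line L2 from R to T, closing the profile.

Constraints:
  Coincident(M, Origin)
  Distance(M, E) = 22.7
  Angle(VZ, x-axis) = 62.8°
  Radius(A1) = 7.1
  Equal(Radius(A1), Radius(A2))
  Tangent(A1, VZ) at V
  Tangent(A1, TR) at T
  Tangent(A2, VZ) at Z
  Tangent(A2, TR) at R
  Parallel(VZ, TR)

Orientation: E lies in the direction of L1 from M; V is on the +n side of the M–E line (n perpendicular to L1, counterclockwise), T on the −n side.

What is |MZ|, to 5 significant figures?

23.784

The slot axis is L1's direction at 62.8°, so u = (cos 62.8°, sin 62.8°) = (0.45710, 0.88942) and n = (−sin 62.8°, cos 62.8°) = (-0.88942, 0.45710). M is at the origin and E lies 22.7 along u from M, so E = 22.7·u = (10.376, 20.190). Tangency of A1 to both parallel lines with radius 7.1 puts V and T at M ± 7.1·n: V = (-6.3149, 3.2454), T = (6.3149, -3.2454). Equal radii place Z and R the same way about E: Z = E + 7.1·n = (4.0613, 23.435), R = E − 7.1·n = (16.691, 16.944). Then |MZ| = |Z − M| = 23.784.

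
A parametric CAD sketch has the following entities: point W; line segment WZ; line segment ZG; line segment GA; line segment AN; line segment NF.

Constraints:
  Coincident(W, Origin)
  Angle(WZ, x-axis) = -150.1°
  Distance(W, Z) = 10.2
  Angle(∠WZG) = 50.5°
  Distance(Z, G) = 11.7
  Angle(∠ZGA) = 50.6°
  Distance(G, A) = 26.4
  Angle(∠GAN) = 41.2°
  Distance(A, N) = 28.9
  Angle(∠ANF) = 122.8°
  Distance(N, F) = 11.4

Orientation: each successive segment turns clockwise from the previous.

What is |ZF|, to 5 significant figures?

15.345

W is at the origin; WZ runs at -150.1° with length 10.2, so Z = (-8.8423, -5.0846). ∠WZG = 50.5° gives ZG at 80.400° from the x-axis; with |ZG| = 11.7, G = (-6.8912, 6.4516). ∠ZGA = 50.6° gives GA at -49.000° from the x-axis; with |GA| = 26.4, A = (10.429, -13.473). ∠GAN = 41.2° gives AN at 172.20° from the x-axis; with |AN| = 28.9, N = (-18.204, -9.5506). ∠ANF = 122.8° gives NF at 115.00° from the x-axis; with |NF| = 11.4, F = (-23.022, 0.78133). Then |ZF| = |F − Z| = 15.345.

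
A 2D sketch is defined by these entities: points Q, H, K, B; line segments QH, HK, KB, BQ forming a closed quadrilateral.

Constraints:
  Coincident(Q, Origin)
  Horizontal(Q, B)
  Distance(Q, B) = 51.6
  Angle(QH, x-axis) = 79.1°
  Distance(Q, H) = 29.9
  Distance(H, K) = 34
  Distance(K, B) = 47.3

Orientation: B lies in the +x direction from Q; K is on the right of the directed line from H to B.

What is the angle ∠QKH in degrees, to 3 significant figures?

46.3°

Checks: |HK| = 34.00 ✓; |KB| = 47.30 ✓.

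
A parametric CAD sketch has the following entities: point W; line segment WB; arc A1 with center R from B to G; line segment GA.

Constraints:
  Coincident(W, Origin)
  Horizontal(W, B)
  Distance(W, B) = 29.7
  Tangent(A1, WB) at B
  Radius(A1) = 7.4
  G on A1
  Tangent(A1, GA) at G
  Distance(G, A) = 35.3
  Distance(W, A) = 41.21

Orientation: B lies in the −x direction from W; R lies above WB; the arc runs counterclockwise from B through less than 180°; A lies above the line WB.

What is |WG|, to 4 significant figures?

23.22

Checks: ∠(RB, BW) = 90.00° ✓; |RB| = 7.400 ✓; |RG| = 7.400 ✓; ∠(RG, GA) = 90.00° ✓; |GA| = 35.30 ✓; |WA| = 41.21 ✓.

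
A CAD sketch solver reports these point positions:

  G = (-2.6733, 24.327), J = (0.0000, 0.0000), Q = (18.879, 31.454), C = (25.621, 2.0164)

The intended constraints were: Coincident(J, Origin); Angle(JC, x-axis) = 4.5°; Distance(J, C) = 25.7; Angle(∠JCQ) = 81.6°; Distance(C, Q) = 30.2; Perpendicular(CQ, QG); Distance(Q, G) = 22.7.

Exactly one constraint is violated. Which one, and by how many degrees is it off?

Perpendicular(CQ, QG) — off by 5.40°.

J = (0.00, 0.00) ✓; JC at 4.500° ✓; |JC| = 25.70 ✓; ∠JCQ = 81.60° ✓; |CQ| = 30.20 ✓; ∠(CQ, QG) = 95.40° ✗; |QG| = 22.70 ✓.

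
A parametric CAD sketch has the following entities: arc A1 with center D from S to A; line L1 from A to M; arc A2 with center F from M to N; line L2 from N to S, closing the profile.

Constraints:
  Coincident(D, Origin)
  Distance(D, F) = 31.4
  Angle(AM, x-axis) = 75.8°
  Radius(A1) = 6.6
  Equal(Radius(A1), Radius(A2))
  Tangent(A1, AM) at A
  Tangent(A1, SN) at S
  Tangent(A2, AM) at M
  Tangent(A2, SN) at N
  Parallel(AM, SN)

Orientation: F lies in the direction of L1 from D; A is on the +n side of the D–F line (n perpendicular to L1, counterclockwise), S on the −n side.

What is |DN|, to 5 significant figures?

32.086

The slot axis is L1's direction at 75.8°, so u = (cos 75.8°, sin 75.8°) = (0.24531, 0.96945) and n = (−sin 75.8°, cos 75.8°) = (-0.96945, 0.24531). D is at the origin and F lies 31.4 along u from D, so F = 31.4·u = (7.7027, 30.441). Tangency of A1 to both parallel lines with radius 6.6 puts A and S at D ± 6.6·n: A = (-6.3983, 1.6190), S = (6.3983, -1.6190). Equal radii place M and N the same way about F: M = F + 6.6·n = (1.3043, 32.060), N = F − 6.6·n = (14.101, 28.822). Then |DN| = |N − D| = 32.086.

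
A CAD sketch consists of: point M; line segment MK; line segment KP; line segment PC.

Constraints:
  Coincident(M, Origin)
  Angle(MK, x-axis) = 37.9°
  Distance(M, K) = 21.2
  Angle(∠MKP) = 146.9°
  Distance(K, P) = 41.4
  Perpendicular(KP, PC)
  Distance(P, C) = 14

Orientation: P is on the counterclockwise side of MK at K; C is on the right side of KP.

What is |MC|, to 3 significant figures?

64.5

M is at the origin; MK runs at 37.9° with length 21.2, so K = 21.2·(cos 37.9°, sin 37.9°) = (16.7, 13.0). ∠MKP = 146.9°, so KP runs at 37.9° + (180° − 146.9°) = 71.0° from the x-axis; with |KP| = 41.4, P = K + 41.4·(cos 71.0°, sin 71.0°) = (30.2, 52.2). KP is perpendicular to PC; with |PC| = 14.0 on the right of KP, C = P + 14.0·(0.946, -0.326) = (43.4, 47.6). Then |MC| = |C − M| = 64.5.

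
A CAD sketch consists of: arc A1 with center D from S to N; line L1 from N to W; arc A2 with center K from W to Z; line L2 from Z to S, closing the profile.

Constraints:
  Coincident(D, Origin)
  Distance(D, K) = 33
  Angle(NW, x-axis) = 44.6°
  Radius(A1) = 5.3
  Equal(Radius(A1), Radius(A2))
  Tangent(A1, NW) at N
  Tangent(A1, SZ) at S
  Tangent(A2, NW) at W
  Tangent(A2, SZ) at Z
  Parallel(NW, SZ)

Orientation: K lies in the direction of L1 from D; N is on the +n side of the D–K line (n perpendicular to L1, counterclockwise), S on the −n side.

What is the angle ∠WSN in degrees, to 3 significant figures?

72.2°

The slot axis is L1's direction at 44.6°, so u = (cos 44.6°, sin 44.6°) = (0.712, 0.702) and n = (−sin 44.6°, cos 44.6°) = (-0.702, 0.712). D is at the origin and K lies 33.0 along u from D, so K = 33.0·u = (23.5, 23.2). Tangency of A1 to both parallel lines with radius 5.3 puts N and S at D ± 5.3·n: N = (-3.72, 3.77), S = (3.72, -3.77). Equal radii place W and Z the same way about K: W = K + 5.3·n = (19.8, 26.9), Z = K − 5.3·n = (27.2, 19.4). Then cos ∠WSN = SW·SN / (|SW||SN|), giving 72.2°.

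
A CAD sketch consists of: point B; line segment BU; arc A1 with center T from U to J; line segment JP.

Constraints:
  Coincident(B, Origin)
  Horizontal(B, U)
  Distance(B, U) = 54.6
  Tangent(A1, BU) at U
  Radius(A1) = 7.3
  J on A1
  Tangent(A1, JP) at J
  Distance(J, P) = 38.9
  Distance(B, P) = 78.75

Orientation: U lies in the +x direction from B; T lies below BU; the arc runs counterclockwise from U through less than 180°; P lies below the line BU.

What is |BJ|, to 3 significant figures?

49.1

Checks: |TJ| = 7.300 ✓; ∠(TJ, JP) = 90.00° ✓; |JP| = 38.90 ✓; |BP| = 78.75 ✓.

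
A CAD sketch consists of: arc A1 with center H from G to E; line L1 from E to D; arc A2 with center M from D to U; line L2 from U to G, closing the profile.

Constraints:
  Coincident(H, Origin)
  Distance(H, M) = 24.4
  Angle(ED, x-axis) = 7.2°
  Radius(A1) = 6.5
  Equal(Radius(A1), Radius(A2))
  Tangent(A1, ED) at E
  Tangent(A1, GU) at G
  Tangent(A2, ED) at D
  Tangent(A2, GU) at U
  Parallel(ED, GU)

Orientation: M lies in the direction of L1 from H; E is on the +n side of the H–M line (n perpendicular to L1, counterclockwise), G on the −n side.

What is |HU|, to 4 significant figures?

25.25

The slot axis is L1's direction at 7.2°, so u = (cos 7.2°, sin 7.2°) = (0.9921, 0.1253) and n = (−sin 7.2°, cos 7.2°) = (-0.1253, 0.9921). H is at the origin and M lies 24.4 along u from H, so M = 24.4·u = (24.21, 3.058). Tangency of A1 to both parallel lines with radius 6.5 puts E and G at H ± 6.5·n: E = (-0.8147, 6.449), G = (0.8147, -6.449). Equal radii place D and U the same way about M: D = M + 6.5·n = (23.39, 9.507), U = M − 6.5·n = (25.02, -3.391). Then |HU| = |U − H| = 25.25.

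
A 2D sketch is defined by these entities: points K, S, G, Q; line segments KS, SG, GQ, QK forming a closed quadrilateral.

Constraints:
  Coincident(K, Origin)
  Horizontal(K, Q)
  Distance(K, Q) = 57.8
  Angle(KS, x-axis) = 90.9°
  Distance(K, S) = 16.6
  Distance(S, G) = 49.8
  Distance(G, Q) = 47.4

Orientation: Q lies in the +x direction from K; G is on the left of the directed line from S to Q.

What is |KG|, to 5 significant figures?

60.461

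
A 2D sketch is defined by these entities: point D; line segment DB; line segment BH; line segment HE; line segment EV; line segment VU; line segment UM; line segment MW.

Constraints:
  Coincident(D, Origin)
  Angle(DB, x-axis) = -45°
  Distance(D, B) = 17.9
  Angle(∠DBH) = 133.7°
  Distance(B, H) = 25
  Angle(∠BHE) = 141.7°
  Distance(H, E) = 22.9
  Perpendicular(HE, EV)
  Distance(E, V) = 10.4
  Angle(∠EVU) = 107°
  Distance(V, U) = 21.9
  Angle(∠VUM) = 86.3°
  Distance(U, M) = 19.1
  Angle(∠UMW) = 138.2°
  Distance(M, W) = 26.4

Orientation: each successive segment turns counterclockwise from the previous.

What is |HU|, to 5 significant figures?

16.917

D is at the origin; DB runs at -45.0° with length 17.9, so B = (12.657, -12.657). ∠DBH = 133.7° gives BH at 1.3000° from the x-axis; with |BH| = 25.0, H = (37.651, -12.090). ∠BHE = 141.7° gives HE at 39.600° from the x-axis; with |HE| = 22.9, E = (55.296, 2.5070). HE is perpendicular to EV, so EV runs at 129.60°; with |EV| = 10.4, V = (48.666, 10.520). ∠EVU = 107.0° gives VU at -157.40° from the x-axis; with |VU| = 21.9, U = (28.448, 2.1043). Then |HU| = |U − H| = 16.917.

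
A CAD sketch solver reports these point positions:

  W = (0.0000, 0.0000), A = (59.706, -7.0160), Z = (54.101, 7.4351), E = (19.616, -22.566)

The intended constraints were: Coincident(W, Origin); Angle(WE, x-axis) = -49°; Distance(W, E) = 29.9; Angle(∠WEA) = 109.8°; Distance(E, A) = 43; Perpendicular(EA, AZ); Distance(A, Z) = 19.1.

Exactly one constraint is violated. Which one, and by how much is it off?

Distance(A, Z) = 19.1 — off by 3.60.

W = (0.00, 0.00) ✓; WE at -49.00° ✓; |WE| = 29.90 ✓; ∠WEA = 109.8° ✓; |EA| = 43.00 ✓; ∠(EA, AZ) = 90.00° ✓; |AZ| = 15.50 ✗.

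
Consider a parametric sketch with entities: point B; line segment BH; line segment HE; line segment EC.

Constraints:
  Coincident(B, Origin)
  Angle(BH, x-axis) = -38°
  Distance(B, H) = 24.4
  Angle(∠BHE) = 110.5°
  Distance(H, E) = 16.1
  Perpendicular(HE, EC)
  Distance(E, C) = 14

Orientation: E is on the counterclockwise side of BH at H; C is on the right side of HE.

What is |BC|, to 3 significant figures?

44.3

B is at the origin; BH runs at -38.0° with length 24.4, so H = 24.4·(cos -38.0°, sin -38.0°) = (19.2, -15.0). ∠BHE = 110.5°, so HE runs at -38.0° + (180° − 110.5°) = 31.5° from the x-axis; with |HE| = 16.1, E = H + 16.1·(cos 31.5°, sin 31.5°) = (33.0, -6.61). HE ⟂ EC; with |EC| = 14.0 on the right of HE, C = E + 14.0·(0.522, -0.853) = (40.3, -18.5). Then |BC| = |C − B| = 44.3.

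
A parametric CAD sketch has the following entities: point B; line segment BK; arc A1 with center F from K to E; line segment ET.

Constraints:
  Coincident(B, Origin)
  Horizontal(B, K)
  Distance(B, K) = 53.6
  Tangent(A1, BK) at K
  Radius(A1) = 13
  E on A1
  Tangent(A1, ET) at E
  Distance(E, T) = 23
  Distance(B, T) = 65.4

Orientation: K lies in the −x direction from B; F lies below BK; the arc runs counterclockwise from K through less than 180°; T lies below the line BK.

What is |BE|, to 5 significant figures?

67.587

B is at the origin; BK is horizontal with |BK| = 53.6 and K on the −x side, so K = (-53.600, 0.0000). Tangency of A1 to BK means the radius FK is perpendicular to BK, so F = K + (0, -13) = (-53.600, -13.000). Since FE ⟂ ET (tangency), |FT| = √(13.0² + 23.0²) = 26.420 regardless of where E sits on A1. So T lies on both circle(B, 65.4) and circle(F, 26.420); the below-BK intersection is T = (-52.212, -39.383). E is the foot of the tangent from T: E = (-64.566, -19.982).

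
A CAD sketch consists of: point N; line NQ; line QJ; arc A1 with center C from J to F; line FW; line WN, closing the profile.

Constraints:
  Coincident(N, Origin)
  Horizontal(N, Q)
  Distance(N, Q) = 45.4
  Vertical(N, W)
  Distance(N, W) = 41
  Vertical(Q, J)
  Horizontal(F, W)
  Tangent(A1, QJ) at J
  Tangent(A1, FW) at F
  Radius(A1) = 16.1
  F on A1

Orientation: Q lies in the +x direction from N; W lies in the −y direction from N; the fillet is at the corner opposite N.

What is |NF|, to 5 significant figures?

50.393

N is at the origin; N and Q share the same y with |NQ| = 45.4 and Q on the +x side, so Q = (45.400, 0.0000). N and W share the same x with |NW| = 41.0 and W on the −y side, so W = (0.0000, -41.000). The virtual corner opposite N is at (45.400, -41.000). The tangent condition forces CJ to be normal to QJ and since A1 is tangent to FW there, CF ⟂ FW, with radius 16.1, so the center C sits 16.1 in from both sides at C = (29.300, -24.900). That places the tangent points at J = (45.400, -24.900) on QJ and F = (29.300, -41.000) on FW. Then |NF| = |F − N| = 50.393.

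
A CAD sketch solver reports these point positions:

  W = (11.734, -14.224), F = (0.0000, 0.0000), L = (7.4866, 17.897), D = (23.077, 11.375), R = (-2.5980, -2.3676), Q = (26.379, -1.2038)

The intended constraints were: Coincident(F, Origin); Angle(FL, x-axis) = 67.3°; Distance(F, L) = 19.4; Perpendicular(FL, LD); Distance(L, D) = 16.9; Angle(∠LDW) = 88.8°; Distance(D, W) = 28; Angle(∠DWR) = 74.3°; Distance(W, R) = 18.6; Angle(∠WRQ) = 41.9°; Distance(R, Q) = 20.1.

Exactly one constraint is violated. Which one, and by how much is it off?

Distance(R, Q) = 20.1 — off by 8.90.

F = (0.00, 0.00) ✓; FL at 67.30° ✓; |FL| = 19.40 ✓; ∠(FL, LD) = 90.00° ✓; |LD| = 16.90 ✓; ∠LDW = 88.80° ✓; |DW| = 28.00 ✓; ∠DWR = 74.30° ✓; |WR| = 18.60 ✓; ∠WRQ = 41.90° ✓; |RQ| = 29.00 ✗.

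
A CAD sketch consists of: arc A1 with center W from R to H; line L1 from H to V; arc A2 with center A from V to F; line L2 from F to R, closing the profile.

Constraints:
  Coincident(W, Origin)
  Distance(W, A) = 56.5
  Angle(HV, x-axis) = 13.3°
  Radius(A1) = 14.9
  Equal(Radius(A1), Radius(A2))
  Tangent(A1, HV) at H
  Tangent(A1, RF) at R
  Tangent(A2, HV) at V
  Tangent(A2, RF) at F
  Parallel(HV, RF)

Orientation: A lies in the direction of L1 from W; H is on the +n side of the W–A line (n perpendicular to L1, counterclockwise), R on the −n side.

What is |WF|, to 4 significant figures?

58.43

The slot axis is L1's direction at 13.3°, so u = (cos 13.3°, sin 13.3°) = (0.9732, 0.2300) and n = (−sin 13.3°, cos 13.3°) = (-0.2300, 0.9732). W is at the origin and A lies 56.5 along u from W, so A = 56.5·u = (54.98, 13.00). Tangency of A1 to both parallel lines with radius 14.9 puts H and R at W ± 14.9·n: H = (-3.428, 14.50), R = (3.428, -14.50). Equal radii place V and F the same way about A: V = A + 14.9·n = (51.56, 27.50), F = A − 14.9·n = (58.41, -1.503). Then |WF| = |F − W| = 58.43.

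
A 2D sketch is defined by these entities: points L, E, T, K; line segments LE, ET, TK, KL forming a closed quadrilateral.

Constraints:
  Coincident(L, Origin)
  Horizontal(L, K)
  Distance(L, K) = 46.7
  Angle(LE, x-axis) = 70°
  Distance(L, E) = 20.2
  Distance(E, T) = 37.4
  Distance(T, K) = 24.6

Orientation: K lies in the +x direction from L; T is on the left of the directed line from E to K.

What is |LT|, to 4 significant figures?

50.25

Checks: |ET| = 37.40 ✓; |TK| = 24.60 ✓.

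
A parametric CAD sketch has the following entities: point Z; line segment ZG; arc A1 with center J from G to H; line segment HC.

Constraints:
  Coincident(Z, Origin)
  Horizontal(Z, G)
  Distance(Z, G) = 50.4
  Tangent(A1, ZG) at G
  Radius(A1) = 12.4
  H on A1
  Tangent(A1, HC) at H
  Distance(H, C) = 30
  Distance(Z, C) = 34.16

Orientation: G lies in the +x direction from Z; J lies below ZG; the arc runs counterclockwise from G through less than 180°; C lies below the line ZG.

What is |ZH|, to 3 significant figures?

41.3

Checks: Z = (0.00, 0.00) ✓; Z.y = 0.00, G.y = 0.00 ✓; |JH| = 12.40 ✓; ∠(JH, HC) = 90.00° ✓; |HC| = 30.00 ✓; |ZC| = 34.16 ✓.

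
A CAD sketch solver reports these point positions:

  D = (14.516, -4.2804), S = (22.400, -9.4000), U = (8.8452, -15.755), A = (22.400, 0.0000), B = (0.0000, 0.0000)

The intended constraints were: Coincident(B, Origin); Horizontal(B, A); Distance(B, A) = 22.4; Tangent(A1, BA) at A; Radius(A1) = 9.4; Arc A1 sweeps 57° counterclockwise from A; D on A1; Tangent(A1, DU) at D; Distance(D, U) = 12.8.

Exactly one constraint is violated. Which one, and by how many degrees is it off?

Tangent(A1, DU) at D — off by 6.70°.

B = (0.00, 0.00) ✓; B.y = 0.00, A.y = 0.00 ✓; |BA| = 22.40 ✓; ∠(SA, AB) = 90.00° ✓; |SA| = 9.400 ✓; bearing(S→D) − bearing(S→A) = 57.00° ✓; |SD| = 9.400 ✓; ∠(SD, DU) = 83.30° ✗; |DU| = 12.80 ✓.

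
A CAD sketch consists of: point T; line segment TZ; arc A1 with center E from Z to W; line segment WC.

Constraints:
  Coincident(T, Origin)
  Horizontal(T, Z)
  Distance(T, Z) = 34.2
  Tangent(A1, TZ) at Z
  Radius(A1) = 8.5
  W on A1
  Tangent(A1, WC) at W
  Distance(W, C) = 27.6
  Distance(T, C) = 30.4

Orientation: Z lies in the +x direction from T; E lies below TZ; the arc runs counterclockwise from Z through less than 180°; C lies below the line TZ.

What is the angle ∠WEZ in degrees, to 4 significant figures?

58.70°

T is at the origin; TZ is horizontal with |TZ| = 34.2 and Z on the +x side, so Z = (34.20, 0.000). The tangent condition forces EZ to be normal to TZ, so E = Z + (0, -8.5) = (34.20, -8.500). Since EW ⟂ WC (tangency), |EC| = √(8.5² + 27.6²) = 28.88 regardless of where W sits on A1. So C lies on both circle(T, 30.4) and circle(E, 28.88); the below-TZ intersection is C = (12.60, -27.67). W is the foot of the tangent from C: W = (26.94, -4.084).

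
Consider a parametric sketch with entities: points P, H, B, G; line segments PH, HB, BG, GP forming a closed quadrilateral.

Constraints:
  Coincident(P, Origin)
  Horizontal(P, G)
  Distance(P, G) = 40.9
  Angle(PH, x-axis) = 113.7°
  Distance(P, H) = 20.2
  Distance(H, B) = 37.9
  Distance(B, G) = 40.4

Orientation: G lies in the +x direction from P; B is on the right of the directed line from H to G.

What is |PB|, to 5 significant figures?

17.829

P is at the origin; PG is horizontal with |PG| = 40.9 and G in +x, so G = (40.9, 0). PH runs at 113.7° with |PH| = 20.2, so H = (-8.1193, 18.496). B is determined by |HB| = 37.9 and |BG| = 40.4 together: it lies at the intersection of circle(H, 37.9) and circle(G, 40.4). With |HG| = 52.393, the foot of the radical line on HG is 24.328 from H and the perpendicular offset is √(37.9² − 24.328²) = 29.061. Taking the right-of-HG solution: B = (4.3830, -17.282).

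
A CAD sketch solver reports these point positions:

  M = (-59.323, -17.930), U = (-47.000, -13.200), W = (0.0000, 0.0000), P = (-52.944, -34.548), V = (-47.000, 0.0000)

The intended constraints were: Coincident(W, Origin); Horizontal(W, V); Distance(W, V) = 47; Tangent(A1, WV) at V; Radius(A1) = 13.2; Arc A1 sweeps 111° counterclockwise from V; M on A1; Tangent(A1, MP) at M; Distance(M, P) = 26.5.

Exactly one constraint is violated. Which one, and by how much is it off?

Distance(M, P) = 26.5 — off by 8.70.

W = (0.00, 0.00) ✓; W.y = 0.00, V.y = 0.00 ✓; |WV| = 47.00 ✓; ∠(UV, VW) = 90.00° ✓; |UV| = 13.20 ✓; bearing(U→M) − bearing(U→V) = 111.0° ✓; |UM| = 13.20 ✓; ∠(UM, MP) = 90.00° ✓; |MP| = 17.80 ✗.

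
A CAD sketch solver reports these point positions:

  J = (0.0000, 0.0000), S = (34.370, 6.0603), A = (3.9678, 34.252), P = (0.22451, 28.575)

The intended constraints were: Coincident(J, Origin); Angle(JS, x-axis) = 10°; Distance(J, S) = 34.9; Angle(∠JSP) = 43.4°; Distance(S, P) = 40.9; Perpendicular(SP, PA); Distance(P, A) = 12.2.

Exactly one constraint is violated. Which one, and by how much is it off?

Distance(P, A) = 12.2 — off by 5.40.

J = (0.00, 0.00) ✓; JS at 10.00° ✓; |JS| = 34.90 ✓; ∠JSP = 43.40° ✓; |SP| = 40.90 ✓; ∠(SP, PA) = 90.00° ✓; |PA| = 6.800 ✗.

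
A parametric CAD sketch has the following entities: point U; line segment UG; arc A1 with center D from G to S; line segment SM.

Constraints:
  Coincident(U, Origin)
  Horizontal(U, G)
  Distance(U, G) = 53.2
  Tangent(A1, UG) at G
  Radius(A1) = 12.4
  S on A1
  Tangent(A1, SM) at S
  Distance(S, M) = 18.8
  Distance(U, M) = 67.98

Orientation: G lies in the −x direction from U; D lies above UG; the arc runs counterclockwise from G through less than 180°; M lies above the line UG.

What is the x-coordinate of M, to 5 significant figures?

-58.733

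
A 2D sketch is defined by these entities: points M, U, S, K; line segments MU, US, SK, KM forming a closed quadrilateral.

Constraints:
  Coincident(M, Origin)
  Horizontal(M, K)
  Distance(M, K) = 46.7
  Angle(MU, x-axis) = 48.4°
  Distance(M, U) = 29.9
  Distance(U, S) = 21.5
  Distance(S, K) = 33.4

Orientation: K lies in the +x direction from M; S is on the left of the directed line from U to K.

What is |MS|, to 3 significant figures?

50.6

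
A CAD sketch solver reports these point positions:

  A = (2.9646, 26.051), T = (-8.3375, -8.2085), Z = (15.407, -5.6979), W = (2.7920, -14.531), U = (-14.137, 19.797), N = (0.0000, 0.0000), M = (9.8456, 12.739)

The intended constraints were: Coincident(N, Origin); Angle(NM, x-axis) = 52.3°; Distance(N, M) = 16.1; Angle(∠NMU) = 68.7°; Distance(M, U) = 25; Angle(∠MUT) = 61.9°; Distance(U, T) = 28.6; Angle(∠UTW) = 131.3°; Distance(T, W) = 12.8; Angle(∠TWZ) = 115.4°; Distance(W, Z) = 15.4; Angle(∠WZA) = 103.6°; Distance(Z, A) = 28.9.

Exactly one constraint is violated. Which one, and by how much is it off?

Distance(Z, A) = 28.9 — off by 5.20.

N = (0.00, 0.00) ✓; NM at 52.30° ✓; |NM| = 16.10 ✓; ∠NMU = 68.70° ✓; |MU| = 25.00 ✓; ∠MUT = 61.90° ✓; |UT| = 28.60 ✓; ∠UTW = 131.3° ✓; |TW| = 12.80 ✓; ∠TWZ = 115.4° ✓; |WZ| = 15.40 ✓; ∠WZA = 103.6° ✓; |ZA| = 34.10 ✗.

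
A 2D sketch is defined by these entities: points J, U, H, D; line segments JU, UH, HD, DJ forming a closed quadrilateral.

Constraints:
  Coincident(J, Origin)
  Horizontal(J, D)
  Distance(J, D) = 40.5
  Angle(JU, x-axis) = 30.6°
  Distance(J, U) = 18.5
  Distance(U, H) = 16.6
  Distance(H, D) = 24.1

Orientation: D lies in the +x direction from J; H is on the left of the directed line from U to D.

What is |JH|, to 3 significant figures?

34.9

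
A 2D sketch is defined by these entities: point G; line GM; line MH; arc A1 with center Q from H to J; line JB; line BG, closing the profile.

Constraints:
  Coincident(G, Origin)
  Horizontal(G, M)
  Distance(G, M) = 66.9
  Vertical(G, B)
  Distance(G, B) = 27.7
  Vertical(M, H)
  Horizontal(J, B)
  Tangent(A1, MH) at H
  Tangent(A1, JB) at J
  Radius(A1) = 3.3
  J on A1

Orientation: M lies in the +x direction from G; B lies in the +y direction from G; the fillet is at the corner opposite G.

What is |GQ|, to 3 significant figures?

68.1

GB is vertical with |GB| = 27.7 and B on the +y side, so B = (0.00, 27.7). The virtual corner opposite G is at (66.9, 27.7). A1 meets MH tangentially, so QH is at right angles to MH and A1 meets JB tangentially, so QJ is at right angles to JB, with radius 3.3, so the center Q sits 3.3 in from both sides at Q = (63.6, 24.4). Then |GQ| = |Q − G| = 68.1.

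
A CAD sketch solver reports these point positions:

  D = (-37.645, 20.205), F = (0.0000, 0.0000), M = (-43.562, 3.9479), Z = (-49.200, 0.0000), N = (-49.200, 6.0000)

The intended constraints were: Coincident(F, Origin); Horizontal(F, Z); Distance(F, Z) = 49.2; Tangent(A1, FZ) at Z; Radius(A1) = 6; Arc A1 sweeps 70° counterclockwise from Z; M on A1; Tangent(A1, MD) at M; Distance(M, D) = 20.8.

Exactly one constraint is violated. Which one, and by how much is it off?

Distance(M, D) = 20.8 — off by 3.50.

F = (0.00, 0.00) ✓; F.y = 0.00, Z.y = 0.00 ✓; |FZ| = 49.20 ✓; ∠(NZ, ZF) = 90.00° ✓; |NZ| = 6.000 ✓; bearing(N→M) − bearing(N→Z) = 70.00° ✓; |NM| = 6.000 ✓; ∠(NM, MD) = 90.00° ✓; |MD| = 17.30 ✗.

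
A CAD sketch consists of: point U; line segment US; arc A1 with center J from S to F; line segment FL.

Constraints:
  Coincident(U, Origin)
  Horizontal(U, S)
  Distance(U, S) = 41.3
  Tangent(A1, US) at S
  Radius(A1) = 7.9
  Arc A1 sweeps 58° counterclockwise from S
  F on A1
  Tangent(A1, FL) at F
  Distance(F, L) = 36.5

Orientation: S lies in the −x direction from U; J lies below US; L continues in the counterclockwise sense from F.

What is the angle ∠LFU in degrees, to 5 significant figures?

126.42°

U is at the origin; US is horizontal with |US| = 41.3 and S on the −x side, so S = (-41.300, 0.0000). Since A1 is tangent to US there, JS ⟂ US, so J = S + (0, -7.9) = (-41.300, -7.9000). On A1, S sits at bearing 90° from J; a 58° counterclockwise sweep puts F at bearing 148°, so F = J + 7.9·(cos 148°, sin 148°) = (-48.000, -3.7136). The tangent condition forces JF to be normal to FL, so FL runs along (−sin 148°, cos 148°); with |FL| = 36.5, L = (-67.342, -34.667). Then cos ∠LFU = FL·FU / (|FL||FU|), giving 126.42°.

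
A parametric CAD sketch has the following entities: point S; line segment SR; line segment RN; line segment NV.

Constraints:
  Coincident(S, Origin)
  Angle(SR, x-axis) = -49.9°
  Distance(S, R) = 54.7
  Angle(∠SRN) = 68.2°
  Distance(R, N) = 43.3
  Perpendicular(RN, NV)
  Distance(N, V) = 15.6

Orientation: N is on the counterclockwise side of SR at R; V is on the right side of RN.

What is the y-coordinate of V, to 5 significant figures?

-10.993

S is at the origin; SR runs at -49.9° with length 54.7, so R = 54.7·(cos -49.9°, sin -49.9°) = (35.234, -41.841). ∠SRN = 68.2°, so RN runs at -49.9° + (180° − 68.2°) = 61.900° from the x-axis; with |RN| = 43.3, N = R + 43.3·(cos 61.900°, sin 61.900°) = (55.628, -3.6451). The perpendicularity gives NV at right angles to RN; with |NV| = 15.6 on the right of RN, V = N + 15.6·(0.88213, -0.47101) = (69.390, -10.993). So V.y = -10.993.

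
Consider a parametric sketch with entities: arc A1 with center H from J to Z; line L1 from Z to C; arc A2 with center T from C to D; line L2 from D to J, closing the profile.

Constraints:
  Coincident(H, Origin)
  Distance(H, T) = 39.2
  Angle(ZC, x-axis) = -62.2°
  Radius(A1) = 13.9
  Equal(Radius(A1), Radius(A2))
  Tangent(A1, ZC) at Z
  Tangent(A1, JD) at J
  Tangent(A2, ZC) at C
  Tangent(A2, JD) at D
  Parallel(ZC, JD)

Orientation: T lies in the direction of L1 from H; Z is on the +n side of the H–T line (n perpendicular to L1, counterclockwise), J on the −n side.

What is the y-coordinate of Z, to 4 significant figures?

6.483

The slot axis is L1's direction at -62.2°, so u = (cos -62.2°, sin -62.2°) = (0.4664, -0.8846) and n = (−sin -62.2°, cos -62.2°) = (0.8846, 0.4664). H is at the origin and T lies 39.2 along u from H, so T = 39.2·u = (18.28, -34.68). Tangency of A1 to both parallel lines with radius 13.9 puts Z and J at H ± 13.9·n: Z = (12.30, 6.483), J = (-12.30, -6.483). So Z.y = 6.483.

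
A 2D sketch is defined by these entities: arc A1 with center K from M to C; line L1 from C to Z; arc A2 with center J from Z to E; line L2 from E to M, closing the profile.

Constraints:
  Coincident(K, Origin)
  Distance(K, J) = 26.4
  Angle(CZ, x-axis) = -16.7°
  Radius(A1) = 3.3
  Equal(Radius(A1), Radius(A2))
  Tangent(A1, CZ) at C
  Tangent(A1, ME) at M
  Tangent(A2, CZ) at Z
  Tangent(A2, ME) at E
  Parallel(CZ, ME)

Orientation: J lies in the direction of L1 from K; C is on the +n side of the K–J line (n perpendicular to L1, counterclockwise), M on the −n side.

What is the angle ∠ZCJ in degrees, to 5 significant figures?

7.1250°

The slot axis is L1's direction at -16.7°, so u = (cos -16.7°, sin -16.7°) = (0.95782, -0.28736) and n = (−sin -16.7°, cos -16.7°) = (0.28736, 0.95782). K is at the origin and J lies 26.4 along u from K, so J = 26.4·u = (25.287, -7.5863). Tangency of A1 to both parallel lines with radius 3.3 puts C and M at K ± 3.3·n: C = (0.94829, 3.1608), M = (-0.94829, -3.1608). Equal radii place Z and E the same way about J: Z = J + 3.3·n = (26.235, -4.4255), E = J − 3.3·n = (24.338, -10.747). Then cos ∠ZCJ = CZ·CJ / (|CZ||CJ|), giving 7.1250°.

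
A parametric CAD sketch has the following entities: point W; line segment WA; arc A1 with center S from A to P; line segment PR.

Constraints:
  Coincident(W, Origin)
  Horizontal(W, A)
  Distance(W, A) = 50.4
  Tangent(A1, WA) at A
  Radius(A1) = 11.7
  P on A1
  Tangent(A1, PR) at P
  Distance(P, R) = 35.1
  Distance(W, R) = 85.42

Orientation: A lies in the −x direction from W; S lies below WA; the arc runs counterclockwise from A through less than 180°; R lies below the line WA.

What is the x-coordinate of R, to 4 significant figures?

-76.58

Checks: |SA| = 11.70 ✓; |SP| = 11.70 ✓; ∠(SP, PR) = 90.00° ✓; |PR| = 35.10 ✓; |WR| = 85.42 ✓.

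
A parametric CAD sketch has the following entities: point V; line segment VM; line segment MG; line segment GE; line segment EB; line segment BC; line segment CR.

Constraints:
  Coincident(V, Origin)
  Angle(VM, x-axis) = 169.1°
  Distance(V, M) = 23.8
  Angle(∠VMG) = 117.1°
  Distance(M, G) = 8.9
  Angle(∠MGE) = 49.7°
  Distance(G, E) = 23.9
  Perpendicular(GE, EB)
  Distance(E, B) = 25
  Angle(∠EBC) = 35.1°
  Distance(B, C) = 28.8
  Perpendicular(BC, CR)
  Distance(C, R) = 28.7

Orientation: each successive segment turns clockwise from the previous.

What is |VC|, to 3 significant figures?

21.6

V is at the origin; VM runs at 169.1° with length 23.8, so M = (-23.4, 4.50). ∠VMG = 117.1° gives MG at 106° from the x-axis; with |MG| = 8.9, G = (-25.9, 13.0). ∠MGE = 49.7° gives GE at -24.1° from the x-axis; with |GE| = 23.9, E = (-4.04, 3.29). GE is perpendicular to EB, so EB runs at -114°; with |EB| = 25.0, B = (-14.2, -19.5). ∠EBC = 35.1° gives BC at 101° from the x-axis; with |BC| = 28.8, C = (-19.7, 8.74). Then |VC| = |C − V| = 21.6.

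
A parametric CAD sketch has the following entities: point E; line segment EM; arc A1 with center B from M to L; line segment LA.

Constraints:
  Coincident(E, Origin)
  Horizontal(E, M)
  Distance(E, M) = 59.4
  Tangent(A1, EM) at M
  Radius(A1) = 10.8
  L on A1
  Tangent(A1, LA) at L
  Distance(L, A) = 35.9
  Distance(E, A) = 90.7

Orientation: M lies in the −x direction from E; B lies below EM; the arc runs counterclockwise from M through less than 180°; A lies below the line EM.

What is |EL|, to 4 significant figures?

70.11

Checks: ∠(BM, ME) = 90.00° ✓; |BM| = 10.80 ✓; |BL| = 10.80 ✓; ∠(BL, LA) = 90.00° ✓; |LA| = 35.90 ✓; |EA| = 90.70 ✓.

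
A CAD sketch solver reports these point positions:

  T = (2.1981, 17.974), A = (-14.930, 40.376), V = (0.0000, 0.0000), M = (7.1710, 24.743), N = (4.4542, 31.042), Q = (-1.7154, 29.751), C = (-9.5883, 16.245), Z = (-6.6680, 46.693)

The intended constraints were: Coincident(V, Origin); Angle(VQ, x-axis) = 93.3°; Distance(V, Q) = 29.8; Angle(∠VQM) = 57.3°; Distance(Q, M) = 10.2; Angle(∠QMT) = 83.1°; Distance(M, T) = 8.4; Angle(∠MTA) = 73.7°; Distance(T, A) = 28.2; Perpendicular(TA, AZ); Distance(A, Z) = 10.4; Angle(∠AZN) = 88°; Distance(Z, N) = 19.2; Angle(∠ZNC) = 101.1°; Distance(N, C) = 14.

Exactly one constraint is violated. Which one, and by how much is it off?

Distance(N, C) = 14 — off by 6.40.

V = (0.00, 0.00) ✓; VQ at 93.30° ✓; |VQ| = 29.80 ✓; ∠VQM = 57.30° ✓; |QM| = 10.20 ✓; ∠QMT = 83.10° ✓; |MT| = 8.399 ✓; ∠MTA = 73.70° ✓; |TA| = 28.20 ✓; ∠(TA, AZ) = 90.00° ✓; |AZ| = 10.40 ✓; ∠AZN = 88.00° ✓; |ZN| = 19.20 ✓; ∠ZNC = 101.1° ✓; |NC| = 20.40 ✗.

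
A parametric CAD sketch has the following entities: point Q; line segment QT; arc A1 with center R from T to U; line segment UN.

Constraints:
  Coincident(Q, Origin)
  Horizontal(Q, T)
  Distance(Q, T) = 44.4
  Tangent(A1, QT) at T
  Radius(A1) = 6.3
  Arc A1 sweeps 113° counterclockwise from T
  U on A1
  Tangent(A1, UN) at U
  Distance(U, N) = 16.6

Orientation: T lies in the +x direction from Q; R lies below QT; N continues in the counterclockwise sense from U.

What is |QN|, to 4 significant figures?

51.10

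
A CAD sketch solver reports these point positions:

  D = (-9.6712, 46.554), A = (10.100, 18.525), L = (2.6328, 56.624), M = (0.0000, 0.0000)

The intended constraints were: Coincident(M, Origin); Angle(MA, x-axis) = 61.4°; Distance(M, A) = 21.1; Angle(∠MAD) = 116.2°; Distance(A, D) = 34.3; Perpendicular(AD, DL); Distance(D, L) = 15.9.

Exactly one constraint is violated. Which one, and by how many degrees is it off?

Perpendicular(AD, DL) — off by 4.10°.

M = (0.00, 0.00) ✓; MA at 61.40° ✓; |MA| = 21.10 ✓; ∠MAD = 116.2° ✓; |AD| = 34.30 ✓; ∠(AD, DL) = 85.90° ✗; |DL| = 15.90 ✓.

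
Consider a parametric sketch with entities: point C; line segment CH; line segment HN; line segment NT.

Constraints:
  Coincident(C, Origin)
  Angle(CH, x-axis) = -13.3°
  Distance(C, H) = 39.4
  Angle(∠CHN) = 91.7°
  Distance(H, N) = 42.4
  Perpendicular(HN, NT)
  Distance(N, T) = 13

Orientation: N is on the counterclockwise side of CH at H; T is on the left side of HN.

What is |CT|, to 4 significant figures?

50.93

C is at the origin; CH runs at -13.3° with length 39.4, so H = 39.4·(cos -13.3°, sin -13.3°) = (38.34, -9.064). ∠CHN = 91.7°, so HN runs at -13.3° + (180° − 91.7°) = 75.00° from the x-axis; with |HN| = 42.4, N = H + 42.4·(cos 75.00°, sin 75.00°) = (49.32, 31.89). The perpendicularity gives NT at right angles to HN; with |NT| = 13.0 on the left of HN, T = N + 13.0·(-0.9659, 0.2588) = (36.76, 35.26). Then |CT| = |T − C| = 50.93.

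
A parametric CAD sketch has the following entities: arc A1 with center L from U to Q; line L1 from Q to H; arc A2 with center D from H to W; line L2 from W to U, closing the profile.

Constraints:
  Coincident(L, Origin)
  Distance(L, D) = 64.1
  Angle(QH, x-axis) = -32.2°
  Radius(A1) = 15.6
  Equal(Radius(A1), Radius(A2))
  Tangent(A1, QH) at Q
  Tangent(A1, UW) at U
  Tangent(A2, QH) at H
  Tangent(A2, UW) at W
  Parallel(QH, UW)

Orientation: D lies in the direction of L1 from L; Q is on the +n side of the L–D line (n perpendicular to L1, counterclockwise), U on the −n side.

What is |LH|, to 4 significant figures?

65.97

The slot axis is L1's direction at -32.2°, so u = (cos -32.2°, sin -32.2°) = (0.8462, -0.5329) and n = (−sin -32.2°, cos -32.2°) = (0.5329, 0.8462). L is at the origin and D lies 64.1 along u from L, so D = 64.1·u = (54.24, -34.16). Tangency of A1 to both parallel lines with radius 15.6 puts Q and U at L ± 15.6·n: Q = (8.313, 13.20), U = (-8.313, -13.20). Equal radii place H and W the same way about D: H = D + 15.6·n = (62.55, -20.96), W = D − 15.6·n = (45.93, -47.36). Then |LH| = |H − L| = 65.97.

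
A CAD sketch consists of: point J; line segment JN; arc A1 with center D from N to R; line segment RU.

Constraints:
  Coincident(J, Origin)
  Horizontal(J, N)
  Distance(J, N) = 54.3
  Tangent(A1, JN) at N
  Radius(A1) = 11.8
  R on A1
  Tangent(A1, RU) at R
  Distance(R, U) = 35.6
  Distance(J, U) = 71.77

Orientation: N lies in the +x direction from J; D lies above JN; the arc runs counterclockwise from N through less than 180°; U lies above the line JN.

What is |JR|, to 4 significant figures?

67.24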